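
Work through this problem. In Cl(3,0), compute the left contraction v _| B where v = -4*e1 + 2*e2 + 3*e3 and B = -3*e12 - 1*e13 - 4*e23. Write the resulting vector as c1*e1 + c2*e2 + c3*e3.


Left contraction v _| B = <vB>_1 (grade-1 part of the geometric product vB).
Using e1_|e12 = e2, e2_|e12 = -e1, e1_|e13 = e3, e3_|e13 = -e1, e2_|e23 = e3, e3_|e23 = -e2:
e1 coeff: -v2*b12 - v3*b13 = -(2)*(-3) - (3)*(-1) = 9
e2 coeff: v1*b12 - v3*b23 = (-4)*(-3) - (3)*(-4) = 24
e3 coeff: v1*b13 + v2*b23 = (-4)*(-1) + (2)*(-4) = -4
v _| B = 9*e1 + 24*e2 - 4*e3


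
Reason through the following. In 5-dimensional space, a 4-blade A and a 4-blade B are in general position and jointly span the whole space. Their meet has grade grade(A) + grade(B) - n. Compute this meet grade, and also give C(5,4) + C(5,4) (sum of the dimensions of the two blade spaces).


Meet grade = grade(A) + grade(B) - n
= 4 + 4 - 5 = 3
C(5,4) = 5
C(5,4) = 5
dim_A + dim_B = 5 + 5 = 10


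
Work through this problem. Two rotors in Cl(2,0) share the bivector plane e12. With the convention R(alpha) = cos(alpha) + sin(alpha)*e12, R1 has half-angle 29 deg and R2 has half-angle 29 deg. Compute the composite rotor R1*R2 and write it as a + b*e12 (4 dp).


Same-plane rotors commute and their half-angles add:
R1*R2 = cos(a1 + a2) + sin(a1 + a2)*e12.
a1 + a2 = 29 + 29 = 58 deg
cos(58 deg) = 0.5299
sin(58 deg) = 0.8480
R1*R2 = 0.5299 + 0.8480*e12


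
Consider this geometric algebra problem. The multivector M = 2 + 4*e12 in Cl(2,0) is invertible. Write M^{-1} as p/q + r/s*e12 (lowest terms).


M = 2 + 4*e12, where e12^2 = -1.
Since M commutes with its reverse ~M = a - b*e12, M * ~M = a^2 - b^2*e12^2 = a^2 + b^2.
So M^{-1} = ~M / (a^2 + b^2) = (a - b*e12)/(a^2 + b^2).
a^2 + b^2 = 4 + 16 = 20
Scalar part = 2/20 = 1/10
Bivector coeff = -4/20 = -1/5
M^{-1} = 1/10 - 1/5*e12


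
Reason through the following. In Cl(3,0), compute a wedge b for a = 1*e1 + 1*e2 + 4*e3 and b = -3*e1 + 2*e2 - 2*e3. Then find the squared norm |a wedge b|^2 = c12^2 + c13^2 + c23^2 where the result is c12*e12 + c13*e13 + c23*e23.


a wedge b = (a1*b2 - a2*b1)*e12 + (a1*b3 - a3*b1)*e13 + (a2*b3 - a3*b2)*e23
e12 coeff: 1*2 - 1*(-3) = 2 - (-3) = 5
e13 coeff: 1*(-2) - 4*(-3) = -2 - (-12) = 10
e23 coeff: 1*(-2) - 4*2 = -2 - 8 = -10
|a wedge b|^2 = 5^2 + 10^2 + (-10)^2
= 25 + 100 + 100
= 225


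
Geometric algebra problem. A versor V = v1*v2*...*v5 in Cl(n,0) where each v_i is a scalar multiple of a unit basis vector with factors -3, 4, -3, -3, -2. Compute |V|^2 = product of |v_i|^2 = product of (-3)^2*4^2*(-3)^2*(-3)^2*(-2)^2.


Each vector v_i has |v_i|^2 = s_i^2
Squared scales: (-3)^2 = 9, 4^2 = 16, (-3)^2 = 9, (-3)^2 = 9, (-2)^2 = 4
|V|^2 = 9 * 16 * 9 * 9 * 4
= 46656


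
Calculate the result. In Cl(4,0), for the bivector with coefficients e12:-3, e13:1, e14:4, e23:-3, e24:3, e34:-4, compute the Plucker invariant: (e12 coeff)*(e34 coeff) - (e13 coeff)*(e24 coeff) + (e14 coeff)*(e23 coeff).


Plucker relation: af - be + cd
a*f = (-3)*(-4) = 12
b*e = 1*3 = 3
c*d = 4*(-3) = -12
af - be + cd = 12 - 3 + (-12)
= -3


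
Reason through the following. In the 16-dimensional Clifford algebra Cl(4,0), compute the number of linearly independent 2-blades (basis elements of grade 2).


Number of grade-k basis blades in Cl(p,q) with n = p + q is C(n, k).
n = 4 + 0 = 4
C(4, 2) = 4! / (2! * 2!)
= 24 / (2 * 2)
= 6


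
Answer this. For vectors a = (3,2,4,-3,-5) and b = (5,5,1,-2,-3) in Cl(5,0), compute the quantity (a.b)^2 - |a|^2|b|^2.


a . b = 3*5 + 2*5 + 4*1 + (-3)*(-2) + (-5)*(-3)
= 15 + 10 + 4 + 6 + 15 = 50
|a|^2 = 3^2 + 2^2 + 4^2 + (-3)^2 + (-5)^2 = 63
|b|^2 = 5^2 + 5^2 + 1^2 + (-2)^2 + (-3)^2 = 64
(a.b)^2 = 50^2 = 2500
|a|^2 * |b|^2 = 63 * 64 = 4032
Result = 2500 - 4032 = -1532


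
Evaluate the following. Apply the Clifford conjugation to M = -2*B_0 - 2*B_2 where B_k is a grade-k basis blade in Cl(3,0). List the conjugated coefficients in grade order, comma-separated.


Clifford conjugate sign for grade k: (-1)^(k(k+1)/2)
Grade 0: (-1)^(0*1/2) = (-1)^0 = 1, coeff -2 -> -2
Grade 2: (-1)^(2*3/2) = (-1)^3 = -1, coeff -2 -> 2
Conjugated coefficients: -2, 2


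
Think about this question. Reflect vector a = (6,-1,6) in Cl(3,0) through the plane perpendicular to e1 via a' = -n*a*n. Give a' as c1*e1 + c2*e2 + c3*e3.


Reflection formula: a' = -n*a*n, with n = e1 (unit vector, n^2 = 1).
For reflection through hyperplane perp to e1:
The component along e1 flips sign, others stay.
a = (6, -1, 6)
a' = (-6, -1, 6)
a' = -6*e1 - 1*e2 + 6*e3


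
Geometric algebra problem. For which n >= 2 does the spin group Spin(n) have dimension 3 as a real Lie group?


dim Spin(n) = dim so(n) = n(n-1)/2.
Solve n(n-1)/2 = 3, i.e. n^2 - n - 6 = 0.
Discriminant = 1 + 8*3 = 25
n = (1 + sqrt(25))/2 = (1 + 5)/2 = 3


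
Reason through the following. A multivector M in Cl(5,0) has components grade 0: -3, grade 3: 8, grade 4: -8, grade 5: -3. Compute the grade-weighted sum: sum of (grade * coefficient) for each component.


Grade-weighted sum = sum of grade_k * coefficient_k
0*(-3) = 0
3*8 = 24
4*(-8) = -32
5*(-3) = -15
Total = 0 + 24 + (-32) + (-15) = -23


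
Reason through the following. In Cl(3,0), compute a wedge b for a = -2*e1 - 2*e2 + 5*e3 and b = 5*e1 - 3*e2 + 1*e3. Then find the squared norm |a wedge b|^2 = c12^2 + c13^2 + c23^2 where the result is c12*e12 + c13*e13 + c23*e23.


a wedge b = (a1*b2 - a2*b1)*e12 + (a1*b3 - a3*b1)*e13 + (a2*b3 - a3*b2)*e23
e12 coeff: (-2)*(-3) - (-2)*5 = 6 - (-10) = 16
e13 coeff: (-2)*1 - 5*5 = -2 - 25 = -27
e23 coeff: (-2)*1 - 5*(-3) = -2 - (-15) = 13
|a wedge b|^2 = 16^2 + (-27)^2 + 13^2
= 256 + 729 + 169
= 1154


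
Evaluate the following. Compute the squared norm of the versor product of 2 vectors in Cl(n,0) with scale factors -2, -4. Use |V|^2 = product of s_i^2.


Each vector v_i has |v_i|^2 = s_i^2
Squared scales: (-2)^2 = 4, (-4)^2 = 16
|V|^2 = 4 * 16
= 64


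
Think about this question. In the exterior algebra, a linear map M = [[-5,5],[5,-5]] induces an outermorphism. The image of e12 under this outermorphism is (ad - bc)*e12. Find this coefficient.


The outermorphism of a linear map f sends e1^e2 to f(e1)^f(e2).
f(e1) = -5*e1 + 5*e2
f(e2) = 5*e1 - 5*e2
f(e1) ^ f(e2) = (-5*e1 + 5*e2) ^ (5*e1 - 5*e2)
= (-5)*(-5)*e12 + 5*5*e21
= (25 - 25)*e12
= 0*e12
Coefficient = 0


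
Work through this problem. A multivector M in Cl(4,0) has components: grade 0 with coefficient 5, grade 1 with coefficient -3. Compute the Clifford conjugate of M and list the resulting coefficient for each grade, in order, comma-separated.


Clifford conjugate sign for grade k: (-1)^(k(k+1)/2)
Grade 0: (-1)^(0*1/2) = (-1)^0 = 1, coeff 5 -> 5
Grade 1: (-1)^(1*2/2) = (-1)^1 = -1, coeff -3 -> 3
Conjugated coefficients: 5, 3


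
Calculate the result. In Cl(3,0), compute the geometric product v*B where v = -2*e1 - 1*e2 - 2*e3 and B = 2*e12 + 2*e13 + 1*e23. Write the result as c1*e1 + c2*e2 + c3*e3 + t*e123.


vB has grade-1 (vector) and grade-3 (trivector) parts: vB = (v _| B) + (v ^ B).
Vector part <vB>_1:
  e1: -v2*b12 - v3*b13 = -(-1)*(2) - (-2)*(2) = 6
  e2: v1*b12 - v3*b23 = (-2)*(2) - (-2)*(1) = -2
  e3: v1*b13 + v2*b23 = (-2)*(2) + (-1)*(1) = -5
Trivector part <vB>_3:
  e123: v1*b23 - v2*b13 + v3*b12 = (-2)*(1) - (-1)*(2) + (-2)*(2) = -4
vB = 6*e1 - 2*e2 - 5*e3 - 4*e123


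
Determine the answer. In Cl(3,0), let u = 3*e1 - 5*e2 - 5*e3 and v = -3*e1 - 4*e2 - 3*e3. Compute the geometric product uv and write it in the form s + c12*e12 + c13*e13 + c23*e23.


In Cl(3,0): e_i^2 = 1, e_ie_j = -e_je_i for i != j.
Scalar part = u . v = 3*(-3) + (-5)*(-4) + (-5)*(-3)
= -9 + 20 + 15 = 26
e12 coeff = 3*(-4) - (-5)*(-3) = -12 - 15 = -27
e13 coeff = 3*(-3) - (-5)*(-3) = -9 - 15 = -24
e23 coeff = (-5)*(-3) - (-5)*(-4) = 15 - 20 = -5
uv = 26 - 27*e12 - 24*e13 - 5*e23


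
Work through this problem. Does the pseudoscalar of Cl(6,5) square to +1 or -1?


The pseudoscalar I = e1...e_n (product of all n generators) of Cl(p,q) satisfies I^2 = (-1)^(q + n(n-1)/2).
p = 6, q = 5, n = p + q = 11
n(n-1)/2 = 11 * 10 / 2 = 55
Exponent = q + n(n-1)/2 = 5 + 55 = 60
I^2 = (-1)^60 = +1


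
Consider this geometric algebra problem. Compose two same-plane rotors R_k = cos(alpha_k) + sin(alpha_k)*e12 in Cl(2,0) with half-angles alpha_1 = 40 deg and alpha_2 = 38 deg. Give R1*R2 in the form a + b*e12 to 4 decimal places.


Same-plane rotors commute and their half-angles add:
R1*R2 = cos(a1 + a2) + sin(a1 + a2)*e12.
a1 + a2 = 40 + 38 = 78 deg
cos(78 deg) = 0.2079
sin(78 deg) = 0.9781
R1*R2 = 0.2079 + 0.9781*e12


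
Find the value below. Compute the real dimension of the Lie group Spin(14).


Spin(n) double-covers SO(n); both have Lie algebra so(n) of dimension n(n-1)/2.
n = 14
n(n-1) = 14 * 13 = 182
dim Spin(14) = 182/2 = 91


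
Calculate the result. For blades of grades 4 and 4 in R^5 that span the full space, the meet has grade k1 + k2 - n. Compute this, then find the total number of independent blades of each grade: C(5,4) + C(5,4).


Meet grade = grade(A) + grade(B) - n
= 4 + 4 - 5 = 3
C(5,4) = 5
C(5,4) = 5
dim_A + dim_B = 5 + 5 = 10


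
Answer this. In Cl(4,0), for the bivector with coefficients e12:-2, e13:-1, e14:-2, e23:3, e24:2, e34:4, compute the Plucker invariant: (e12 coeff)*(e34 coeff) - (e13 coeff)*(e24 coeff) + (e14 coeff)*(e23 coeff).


Plucker relation: af - be + cd
a*f = (-2)*4 = -8
b*e = (-1)*2 = -2
c*d = (-2)*3 = -6
af - be + cd = -8 - (-2) + (-6)
= -12


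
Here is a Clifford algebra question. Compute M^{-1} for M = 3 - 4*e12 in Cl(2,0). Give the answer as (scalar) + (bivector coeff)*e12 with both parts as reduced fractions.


M = 3 - 4*e12, where e12^2 = -1.
Since M commutes with its reverse ~M = a - b*e12, M * ~M = a^2 - b^2*e12^2 = a^2 + b^2.
So M^{-1} = ~M / (a^2 + b^2) = (a - b*e12)/(a^2 + b^2).
a^2 + b^2 = 9 + 16 = 25
Scalar part = 3/25 = 3/25
Bivector coeff = 4/25 = 4/25
M^{-1} = 3/25 + 4/25*e12


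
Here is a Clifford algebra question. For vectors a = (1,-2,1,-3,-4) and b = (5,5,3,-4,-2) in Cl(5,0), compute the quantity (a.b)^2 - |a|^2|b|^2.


a . b = 1*5 + (-2)*5 + 1*3 + (-3)*(-4) + (-4)*(-2)
= 5 + (-10) + 3 + 12 + 8 = 18
|a|^2 = 1^2 + (-2)^2 + 1^2 + (-3)^2 + (-4)^2 = 31
|b|^2 = 5^2 + 5^2 + 3^2 + (-4)^2 + (-2)^2 = 79
(a.b)^2 = 18^2 = 324
|a|^2 * |b|^2 = 31 * 79 = 2449
Result = 324 - 2449 = -2125


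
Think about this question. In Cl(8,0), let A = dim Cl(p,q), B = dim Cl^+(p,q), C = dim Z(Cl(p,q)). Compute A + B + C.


n = 8 + 0 = 8
Total dim = 2^8 = 256
Even subalgebra dim = 2^7 = 128
n is even, so center dim = 1
Sum = 256 + 128 + 1 = 385


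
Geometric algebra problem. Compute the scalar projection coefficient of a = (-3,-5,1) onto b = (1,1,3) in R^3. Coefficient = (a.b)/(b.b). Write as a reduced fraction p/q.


Projection coefficient = (a . b) / (b . b)
a . b = (-3)*1 + (-5)*1 + 1*3
= -3 + (-5) + 3 = -5
b . b = 1^2 + 1^2 + 3^2
= 1 + 1 + 9 = 11
Coefficient = -5/11
In lowest terms: -5/11


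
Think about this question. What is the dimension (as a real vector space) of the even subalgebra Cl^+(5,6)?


Even subalgebra dimension = 2^(n-1)
n = 5 + 6 = 11
2^(11 - 1) = 2^10 = 1024
Verification: sum of C(11,k) for even k = 1 + 55 + 330 + 462 + 165 + 11 = 1024
Result = 1024


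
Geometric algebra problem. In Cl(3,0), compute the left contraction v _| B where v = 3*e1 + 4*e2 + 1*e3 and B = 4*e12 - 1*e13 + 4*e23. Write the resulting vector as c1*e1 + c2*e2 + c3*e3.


Left contraction v _| B = <vB>_1 (grade-1 part of the geometric product vB).
Using e1_|e12 = e2, e2_|e12 = -e1, e1_|e13 = e3, e3_|e13 = -e1, e2_|e23 = e3, e3_|e23 = -e2:
e1 coeff: -v2*b12 - v3*b13 = -(4)*(4) - (1)*(-1) = -15
e2 coeff: v1*b12 - v3*b23 = (3)*(4) - (1)*(4) = 8
e3 coeff: v1*b13 + v2*b23 = (3)*(-1) + (4)*(4) = 13
v _| B = -15*e1 + 8*e2 + 13*e3


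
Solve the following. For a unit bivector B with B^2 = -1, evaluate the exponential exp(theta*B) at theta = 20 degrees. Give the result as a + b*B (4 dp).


For a unit bivector B with B^2 = -1, the exponential series gives
e^(theta*B) = cos(theta) + sin(theta)*B (the GA analogue of Euler's formula).
theta = 20 degrees = 0.349066 rad
cos(20 deg) = 0.9397
sin(20 deg) = 0.3420
exp(theta*B) = 0.9397 + 0.3420*B


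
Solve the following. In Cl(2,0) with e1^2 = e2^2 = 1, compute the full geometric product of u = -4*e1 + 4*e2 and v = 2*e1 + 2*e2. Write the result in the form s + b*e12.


Expand: (-4*e1 + 4*e2)(2*e1 + 2*e2)
= (-4)*2*e1e1 + (-4)*2*e1e2 + 4*2*e2e1 + 4*2*e2e2
Using e1^2 = e2^2 = 1, e2e1 = -e1e2:
Scalar part s = (-4)*2 + 4*2 = -8 + 8 = 0
Bivector part b = (-4)*2 - 4*2 = -8 - 8 = -16
uv = 0 - 16*e12


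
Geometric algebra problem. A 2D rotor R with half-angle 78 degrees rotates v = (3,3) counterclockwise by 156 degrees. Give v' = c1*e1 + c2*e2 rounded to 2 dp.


Rotor R = cos(78deg) - sin(78deg)*e12
Rotation angle theta = 2 * 78 = 156 degrees
v' = R*v*~R rotates v by theta.
cos(156deg) = -0.9135, sin(156deg) = 0.4067
v'_1 = 3*cos(156deg) - 3*sin(156deg)
= 3*(-0.9135) - 3*0.4067
= -3.96
v'_2 = 3*sin(156deg) + 3*cos(156deg)
= 3*0.4067 + 3*(-0.9135)
= -1.52
v' = -3.96*e1 - 1.52*e2


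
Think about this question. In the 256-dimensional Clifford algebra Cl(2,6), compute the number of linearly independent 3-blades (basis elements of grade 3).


Number of grade-k basis blades in Cl(p,q) with n = p + q is C(n, k).
n = 2 + 6 = 8
C(8, 3) = 8! / (3! * 5!)
= 40320 / (6 * 120)
= 56


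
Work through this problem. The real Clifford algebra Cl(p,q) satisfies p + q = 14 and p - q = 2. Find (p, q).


We need p + q = 14 and p - q = 2.
Adding: 2p = 14 + 2 = 16, so p = 8.
Then q = 14 - 8 = 6.
(p, q) = (8, 6)


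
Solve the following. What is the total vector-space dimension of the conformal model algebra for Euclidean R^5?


The conformal model of R^5 uses Cl(6,1): the 5 Euclidean generators plus two extra orthogonal generators e+ (e+^2 = +1) and e- (e-^2 = -1), from which the null vectors e0, einf are built.
Number of generators m = 5 + 2 = 7.
dim Cl(p,q) = 2^m = 2^7 = 128


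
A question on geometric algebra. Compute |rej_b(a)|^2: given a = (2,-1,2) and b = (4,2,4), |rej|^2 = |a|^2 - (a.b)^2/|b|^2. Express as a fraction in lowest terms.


|a|^2 = 2^2 + (-1)^2 + 2^2 = 9
|b|^2 = 4^2 + 2^2 + 4^2 = 36
a . b = 2*4 + (-1)*2 + 2*4 = 14
(a.b)^2 = 14^2 = 196
|rej|^2 = 9 - 196/36
= (324 - 196)/36
= 128/36
In lowest terms: 32/9


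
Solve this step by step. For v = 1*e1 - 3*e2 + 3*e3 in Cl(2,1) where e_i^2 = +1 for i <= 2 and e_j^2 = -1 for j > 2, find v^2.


v^2 = sum of c_i^2 * e_i^2
Positive signature terms (e_i^2 = +1): 1^2 + (-3)^2 = 10
Negative signature terms (e_j^2 = -1): 3^2 = 9
v^2 = 10 - 9 = 1


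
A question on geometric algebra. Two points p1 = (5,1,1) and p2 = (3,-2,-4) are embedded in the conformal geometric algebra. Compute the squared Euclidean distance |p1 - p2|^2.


p1 - p2 = (2, 3, 5)
|p1 - p2|^2 = 2^2 + 3^2 + 5^2
= 4 + 9 + 25
= 38


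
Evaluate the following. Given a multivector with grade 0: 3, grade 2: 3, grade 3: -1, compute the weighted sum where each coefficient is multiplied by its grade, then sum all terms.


Grade-weighted sum = sum of grade_k * coefficient_k
0*3 = 0
2*3 = 6
3*(-1) = -3
Total = 0 + 6 + (-3) = 3


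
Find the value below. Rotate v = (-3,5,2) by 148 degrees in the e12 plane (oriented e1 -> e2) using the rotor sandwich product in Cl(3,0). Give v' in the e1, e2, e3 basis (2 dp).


Rotor R = cos(74deg) - sin(74deg)*e12
Rotation angle theta = 2 * 74 = 148 degrees in the e12 plane (e1 -> e2).
The component perpendicular to the plane (e3) is invariant: v'_3 = v3 = 2.00
cos(148deg) = -0.8480, sin(148deg) = 0.5299
v'_1 = v1*cos(theta) - v2*sin(theta) = -3*(-0.8480) - 5*0.5299 = -0.11
v'_2 = v1*sin(theta) + v2*cos(theta) = -3*0.5299 + 5*(-0.8480) = -5.83
v' = -0.11*e1 - 5.83*e2 + 2.00*e3


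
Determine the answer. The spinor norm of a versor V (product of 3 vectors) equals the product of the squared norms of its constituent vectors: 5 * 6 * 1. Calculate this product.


Spinor norm N(V) = |v1|^2 * |v2|^2 * ... * |v3|^2
= 5 * 6 * 1
Running product: 5, 30, 30
N(V) = 30


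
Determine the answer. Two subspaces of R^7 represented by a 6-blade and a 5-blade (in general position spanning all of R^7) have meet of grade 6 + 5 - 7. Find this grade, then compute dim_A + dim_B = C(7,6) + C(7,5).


Meet grade = grade(A) + grade(B) - n
= 6 + 5 - 7 = 4
C(7,6) = 7
C(7,5) = 21
dim_A + dim_B = 7 + 21 = 28


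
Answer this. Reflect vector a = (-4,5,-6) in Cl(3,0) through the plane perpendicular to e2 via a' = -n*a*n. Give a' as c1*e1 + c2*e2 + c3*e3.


Reflection formula: a' = -n*a*n, with n = e2 (unit vector, n^2 = 1).
For reflection through hyperplane perp to e2:
The component along e2 flips sign, others stay.
a = (-4, 5, -6)
a' = (-4, -5, -6)
a' = -4*e1 - 5*e2 - 6*e3


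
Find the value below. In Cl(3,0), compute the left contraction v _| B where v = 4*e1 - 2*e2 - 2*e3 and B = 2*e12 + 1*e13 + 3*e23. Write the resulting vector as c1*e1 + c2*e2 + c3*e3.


Left contraction v _| B = <vB>_1 (grade-1 part of the geometric product vB).
Using e1_|e12 = e2, e2_|e12 = -e1, e1_|e13 = e3, e3_|e13 = -e1, e2_|e23 = e3, e3_|e23 = -e2:
e1 coeff: -v2*b12 - v3*b13 = -(-2)*(2) - (-2)*(1) = 6
e2 coeff: v1*b12 - v3*b23 = (4)*(2) - (-2)*(3) = 14
e3 coeff: v1*b13 + v2*b23 = (4)*(1) + (-2)*(3) = -2
v _| B = 6*e1 + 14*e2 - 2*e3


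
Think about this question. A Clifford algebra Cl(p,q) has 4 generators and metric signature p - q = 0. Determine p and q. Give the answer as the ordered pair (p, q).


We need p + q = 4 and p - q = 0.
Adding: 2p = 4 + 0 = 4, so p = 2.
Then q = 4 - 2 = 2.
(p, q) = (2, 2)


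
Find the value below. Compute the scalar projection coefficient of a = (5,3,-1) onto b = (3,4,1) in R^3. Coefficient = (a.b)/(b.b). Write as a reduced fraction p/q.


Projection coefficient = (a . b) / (b . b)
a . b = 5*3 + 3*4 + (-1)*1
= 15 + 12 + (-1) = 26
b . b = 3^2 + 4^2 + 1^2
= 9 + 16 + 1 = 26
Coefficient = 26/26
In lowest terms: 1/1


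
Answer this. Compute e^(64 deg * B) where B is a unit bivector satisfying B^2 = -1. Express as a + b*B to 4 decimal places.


For a unit bivector B with B^2 = -1, the exponential series gives
e^(theta*B) = cos(theta) + sin(theta)*B (the GA analogue of Euler's formula).
theta = 64 degrees = 1.117011 rad
cos(64 deg) = 0.4384
sin(64 deg) = 0.8988
exp(theta*B) = 0.4384 + 0.8988*B


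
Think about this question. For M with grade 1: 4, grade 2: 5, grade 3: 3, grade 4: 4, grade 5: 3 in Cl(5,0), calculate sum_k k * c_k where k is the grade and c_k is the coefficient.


Grade-weighted sum = sum of grade_k * coefficient_k
1*4 = 4
2*5 = 10
3*3 = 9
4*4 = 16
5*3 = 15
Total = 4 + 10 + 9 + 16 + 15 = 54


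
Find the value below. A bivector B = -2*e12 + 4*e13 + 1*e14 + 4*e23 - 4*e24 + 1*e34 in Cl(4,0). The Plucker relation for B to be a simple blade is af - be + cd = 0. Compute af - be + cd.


Plucker relation: af - be + cd
a*f = (-2)*1 = -2
b*e = 4*(-4) = -16
c*d = 1*4 = 4
af - be + cd = -2 - (-16) + 4
= 18


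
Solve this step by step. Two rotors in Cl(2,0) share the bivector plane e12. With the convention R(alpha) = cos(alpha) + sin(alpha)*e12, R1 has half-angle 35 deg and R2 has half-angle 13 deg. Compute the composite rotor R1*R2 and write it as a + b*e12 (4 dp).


Same-plane rotors commute and their half-angles add:
R1*R2 = cos(a1 + a2) + sin(a1 + a2)*e12.
a1 + a2 = 35 + 13 = 48 deg
cos(48 deg) = 0.6691
sin(48 deg) = 0.7431
R1*R2 = 0.6691 + 0.7431*e12


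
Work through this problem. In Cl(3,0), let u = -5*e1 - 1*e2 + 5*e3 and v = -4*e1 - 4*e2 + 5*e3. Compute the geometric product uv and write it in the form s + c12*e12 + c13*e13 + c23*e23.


In Cl(3,0): e_i^2 = 1, e_ie_j = -e_je_i for i != j.
Scalar part = u . v = (-5)*(-4) + (-1)*(-4) + 5*5
= 20 + 4 + 25 = 49
e12 coeff = (-5)*(-4) - (-1)*(-4) = 20 - 4 = 16
e13 coeff = (-5)*5 - 5*(-4) = -25 - (-20) = -5
e23 coeff = (-1)*5 - 5*(-4) = -5 - (-20) = 15
uv = 49 + 16*e12 - 5*e13 + 15*e23


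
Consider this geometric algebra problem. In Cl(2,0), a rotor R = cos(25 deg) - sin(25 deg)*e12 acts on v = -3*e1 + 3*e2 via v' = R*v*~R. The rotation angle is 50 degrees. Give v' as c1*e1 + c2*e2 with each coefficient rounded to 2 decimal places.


Rotor R = cos(25deg) - sin(25deg)*e12
Rotation angle theta = 2 * 25 = 50 degrees
v' = R*v*~R rotates v by theta.
cos(50deg) = 0.6428, sin(50deg) = 0.7660
v'_1 = -3*cos(50deg) - 3*sin(50deg)
= -3*0.6428 - 3*0.7660
= -4.23
v'_2 = -3*sin(50deg) + 3*cos(50deg)
= -3*0.7660 + 3*0.6428
= -0.37
v' = -4.23*e1 - 0.37*e2


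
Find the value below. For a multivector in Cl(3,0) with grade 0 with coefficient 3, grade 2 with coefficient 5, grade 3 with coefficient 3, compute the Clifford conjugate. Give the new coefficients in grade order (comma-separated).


Clifford conjugate sign for grade k: (-1)^(k(k+1)/2)
Grade 0: (-1)^(0*1/2) = (-1)^0 = 1, coeff 3 -> 3
Grade 2: (-1)^(2*3/2) = (-1)^3 = -1, coeff 5 -> -5
Grade 3: (-1)^(3*4/2) = (-1)^6 = 1, coeff 3 -> 3
Conjugated coefficients: 3, -5, 3


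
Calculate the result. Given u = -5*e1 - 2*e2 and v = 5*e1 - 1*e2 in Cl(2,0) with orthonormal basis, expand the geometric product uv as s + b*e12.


Expand: (-5*e1 - 2*e2)(5*e1 - 1*e2)
= (-5)*5*e1e1 + (-5)*(-1)*e1e2 + (-2)*5*e2e1 + (-2)*(-1)*e2e2
Using e1^2 = e2^2 = 1, e2e1 = -e1e2:
Scalar part s = (-5)*5 + (-2)*(-1) = -25 + 2 = -23
Bivector part b = (-5)*(-1) - (-2)*5 = 5 - (-10) = 15
uv = -23 + 15*e12


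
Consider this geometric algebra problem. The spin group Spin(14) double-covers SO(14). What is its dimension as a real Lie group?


Spin(n) double-covers SO(n); both have Lie algebra so(n) of dimension n(n-1)/2.
n = 14
n(n-1) = 14 * 13 = 182
dim Spin(14) = 182/2 = 91


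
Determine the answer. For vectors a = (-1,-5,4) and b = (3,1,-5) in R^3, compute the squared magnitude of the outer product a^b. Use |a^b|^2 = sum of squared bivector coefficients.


a wedge b = (a1*b2 - a2*b1)*e12 + (a1*b3 - a3*b1)*e13 + (a2*b3 - a3*b2)*e23
e12 coeff: (-1)*1 - (-5)*3 = -1 - (-15) = 14
e13 coeff: (-1)*(-5) - 4*3 = 5 - 12 = -7
e23 coeff: (-5)*(-5) - 4*1 = 25 - 4 = 21
|a wedge b|^2 = 14^2 + (-7)^2 + 21^2
= 196 + 49 + 441
= 686


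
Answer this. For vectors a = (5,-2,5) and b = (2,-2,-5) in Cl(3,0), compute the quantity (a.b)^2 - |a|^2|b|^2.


a . b = 5*2 + (-2)*(-2) + 5*(-5)
= 10 + 4 + (-25) = -11
|a|^2 = 5^2 + (-2)^2 + 5^2 = 54
|b|^2 = 2^2 + (-2)^2 + (-5)^2 = 33
(a.b)^2 = (-11)^2 = 121
|a|^2 * |b|^2 = 54 * 33 = 1782
Result = 121 - 1782 = -1661


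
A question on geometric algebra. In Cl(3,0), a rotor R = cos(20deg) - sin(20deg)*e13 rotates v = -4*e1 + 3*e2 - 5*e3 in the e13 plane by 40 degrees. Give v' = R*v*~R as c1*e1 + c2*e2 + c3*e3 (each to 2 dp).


Rotor R = cos(20deg) - sin(20deg)*e13
Rotation angle theta = 2 * 20 = 40 degrees in the e13 plane (e1 -> e3).
The component perpendicular to the plane (e2) is invariant: v'_2 = v2 = 3.00
cos(40deg) = 0.7660, sin(40deg) = 0.6428
v'_1 = v1*cos(theta) - v3*sin(theta) = -4*0.7660 - (-5)*0.6428 = 0.15
v'_3 = v1*sin(theta) + v3*cos(theta) = -4*0.6428 + (-5)*0.7660 = -6.40
v' = 0.15*e1 + 3.00*e2 - 6.40*e3


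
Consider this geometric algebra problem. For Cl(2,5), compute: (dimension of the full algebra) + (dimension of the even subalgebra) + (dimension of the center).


n = 2 + 5 = 7
Total dim = 2^7 = 128
Even subalgebra dim = 2^6 = 64
n is odd, so center dim = 2
Sum = 128 + 64 + 2 = 194


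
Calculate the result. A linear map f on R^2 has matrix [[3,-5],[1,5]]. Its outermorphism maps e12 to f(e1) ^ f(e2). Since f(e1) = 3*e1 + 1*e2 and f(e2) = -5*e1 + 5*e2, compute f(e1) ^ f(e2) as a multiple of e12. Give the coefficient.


The outermorphism of a linear map f sends e1^e2 to f(e1)^f(e2).
f(e1) = 3*e1 + 1*e2
f(e2) = -5*e1 + 5*e2
f(e1) ^ f(e2) = (3*e1 + 1*e2) ^ (-5*e1 + 5*e2)
= 3*5*e12 + 1*(-5)*e21
= (15 - (-5))*e12
= 20*e12
Coefficient = 20


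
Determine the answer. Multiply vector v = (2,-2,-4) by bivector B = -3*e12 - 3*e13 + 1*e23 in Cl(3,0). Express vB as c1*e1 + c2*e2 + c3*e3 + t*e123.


vB has grade-1 (vector) and grade-3 (trivector) parts: vB = (v _| B) + (v ^ B).
Vector part <vB>_1:
  e1: -v2*b12 - v3*b13 = -(-2)*(-3) - (-4)*(-3) = -18
  e2: v1*b12 - v3*b23 = (2)*(-3) - (-4)*(1) = -2
  e3: v1*b13 + v2*b23 = (2)*(-3) + (-2)*(1) = -8
Trivector part <vB>_3:
  e123: v1*b23 - v2*b13 + v3*b12 = (2)*(1) - (-2)*(-3) + (-4)*(-3) = 8
vB = -18*e1 - 2*e2 - 8*e3 + 8*e123


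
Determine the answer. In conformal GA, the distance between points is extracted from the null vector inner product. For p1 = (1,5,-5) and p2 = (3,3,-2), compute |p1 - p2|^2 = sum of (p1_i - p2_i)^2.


p1 - p2 = (-2, 2, -3)
|p1 - p2|^2 = (-2)^2 + 2^2 + (-3)^2
= 4 + 4 + 9
= 17


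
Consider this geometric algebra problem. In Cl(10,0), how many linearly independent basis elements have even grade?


Even subalgebra dimension = 2^(n-1)
n = 10 + 0 = 10
2^(10 - 1) = 2^9 = 512
Verification: sum of C(10,k) for even k = 1 + 45 + 210 + 210 + 45 + 1 = 512
Result = 512


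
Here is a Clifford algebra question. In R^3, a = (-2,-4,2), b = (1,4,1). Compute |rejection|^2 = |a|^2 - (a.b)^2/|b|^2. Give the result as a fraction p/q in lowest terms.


|a|^2 = (-2)^2 + (-4)^2 + 2^2 = 24
|b|^2 = 1^2 + 4^2 + 1^2 = 18
a . b = (-2)*1 + (-4)*4 + 2*1 = -16
(a.b)^2 = (-16)^2 = 256
|rej|^2 = 24 - 256/18
= (432 - 256)/18
= 176/18
In lowest terms: 88/9


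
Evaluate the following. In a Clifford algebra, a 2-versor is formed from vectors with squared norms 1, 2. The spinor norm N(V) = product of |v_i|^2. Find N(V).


Spinor norm N(V) = |v1|^2 * |v2|^2 * ... * |v2|^2
= 1 * 2
Running product: 1, 2
N(V) = 2


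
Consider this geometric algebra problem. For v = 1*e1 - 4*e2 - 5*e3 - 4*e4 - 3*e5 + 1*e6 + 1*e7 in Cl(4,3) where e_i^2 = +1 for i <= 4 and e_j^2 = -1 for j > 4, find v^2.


v^2 = sum of c_i^2 * e_i^2
Positive signature terms (e_i^2 = +1): 1^2 + (-4)^2 + (-5)^2 + (-4)^2 = 58
Negative signature terms (e_j^2 = -1): (-3)^2 + 1^2 + 1^2 = 11
v^2 = 58 - 11 = 47


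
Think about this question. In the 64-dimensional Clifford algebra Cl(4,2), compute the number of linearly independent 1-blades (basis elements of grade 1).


Number of grade-k basis blades in Cl(p,q) with n = p + q is C(n, k).
n = 4 + 2 = 6
C(6, 1) = 6! / (1! * 5!)
= 720 / (1 * 120)
= 6


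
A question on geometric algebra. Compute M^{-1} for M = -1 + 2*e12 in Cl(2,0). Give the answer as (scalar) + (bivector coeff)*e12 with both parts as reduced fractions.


M = -1 + 2*e12, where e12^2 = -1.
Since M commutes with its reverse ~M = a - b*e12, M * ~M = a^2 - b^2*e12^2 = a^2 + b^2.
So M^{-1} = ~M / (a^2 + b^2) = (a - b*e12)/(a^2 + b^2).
a^2 + b^2 = 1 + 4 = 5
Scalar part = -1/5 = -1/5
Bivector coeff = -2/5 = -2/5
M^{-1} = -1/5 - 2/5*e12


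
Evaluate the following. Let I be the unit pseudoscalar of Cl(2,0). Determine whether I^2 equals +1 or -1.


The pseudoscalar I = e1...e_n (product of all n generators) of Cl(p,q) satisfies I^2 = (-1)^(q + n(n-1)/2).
p = 2, q = 0, n = p + q = 2
n(n-1)/2 = 2 * 1 / 2 = 1
Exponent = q + n(n-1)/2 = 0 + 1 = 1
I^2 = (-1)^1 = -1


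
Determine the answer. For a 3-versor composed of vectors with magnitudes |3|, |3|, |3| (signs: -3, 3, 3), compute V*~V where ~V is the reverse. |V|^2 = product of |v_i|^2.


Each vector v_i has |v_i|^2 = s_i^2
Squared scales: (-3)^2 = 9, 3^2 = 9, 3^2 = 9
|V|^2 = 9 * 9 * 9
= 729


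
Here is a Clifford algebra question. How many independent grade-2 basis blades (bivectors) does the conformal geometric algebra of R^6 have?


The conformal model of R^6 uses Cl(7,1) with m = 6 + 2 = 8 generators.
Number of grade-2 blades = C(m, 2) = C(8, 2)
= 8*7/2 = 28


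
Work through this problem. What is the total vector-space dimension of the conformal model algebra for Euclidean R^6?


The conformal model of R^6 uses Cl(7,1): the 6 Euclidean generators plus two extra orthogonal generators e+ (e+^2 = +1) and e- (e-^2 = -1), from which the null vectors e0, einf are built.
Number of generators m = 6 + 2 = 8.
dim Cl(p,q) = 2^m = 2^8 = 256


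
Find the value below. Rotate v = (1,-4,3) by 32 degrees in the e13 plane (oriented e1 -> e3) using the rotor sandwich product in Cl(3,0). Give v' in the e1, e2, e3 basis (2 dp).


Rotor R = cos(16deg) - sin(16deg)*e13
Rotation angle theta = 2 * 16 = 32 degrees in the e13 plane (e1 -> e3).
The component perpendicular to the plane (e2) is invariant: v'_2 = v2 = -4.00
cos(32deg) = 0.8480, sin(32deg) = 0.5299
v'_1 = v1*cos(theta) - v3*sin(theta) = 1*0.8480 - 3*0.5299 = -0.74
v'_3 = v1*sin(theta) + v3*cos(theta) = 1*0.5299 + 3*0.8480 = 3.07
v' = -0.74*e1 - 4.00*e2 + 3.07*e3


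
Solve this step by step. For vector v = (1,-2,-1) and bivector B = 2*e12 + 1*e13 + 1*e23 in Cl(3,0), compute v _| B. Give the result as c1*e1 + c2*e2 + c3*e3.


Left contraction v _| B = <vB>_1 (grade-1 part of the geometric product vB).
Using e1_|e12 = e2, e2_|e12 = -e1, e1_|e13 = e3, e3_|e13 = -e1, e2_|e23 = e3, e3_|e23 = -e2:
e1 coeff: -v2*b12 - v3*b13 = -(-2)*(2) - (-1)*(1) = 5
e2 coeff: v1*b12 - v3*b23 = (1)*(2) - (-1)*(1) = 3
e3 coeff: v1*b13 + v2*b23 = (1)*(1) + (-2)*(1) = -1
v _| B = 5*e1 + 3*e2 - 1*e3


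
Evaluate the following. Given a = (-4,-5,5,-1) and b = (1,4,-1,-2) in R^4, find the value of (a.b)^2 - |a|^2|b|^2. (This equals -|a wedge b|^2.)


a . b = (-4)*1 + (-5)*4 + 5*(-1) + (-1)*(-2)
= -4 + (-20) + (-5) + 2 = -27
|a|^2 = (-4)^2 + (-5)^2 + 5^2 + (-1)^2 = 67
|b|^2 = 1^2 + 4^2 + (-1)^2 + (-2)^2 = 22
(a.b)^2 = (-27)^2 = 729
|a|^2 * |b|^2 = 67 * 22 = 1474
Result = 729 - 1474 = -745


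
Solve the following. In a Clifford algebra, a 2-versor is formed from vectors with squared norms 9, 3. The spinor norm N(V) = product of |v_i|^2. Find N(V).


Spinor norm N(V) = |v1|^2 * |v2|^2 * ... * |v2|^2
= 9 * 3
Running product: 9, 27
N(V) = 27


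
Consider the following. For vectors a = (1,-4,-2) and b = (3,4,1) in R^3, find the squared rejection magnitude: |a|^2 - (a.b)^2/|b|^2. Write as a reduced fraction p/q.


|a|^2 = 1^2 + (-4)^2 + (-2)^2 = 21
|b|^2 = 3^2 + 4^2 + 1^2 = 26
a . b = 1*3 + (-4)*4 + (-2)*1 = -15
(a.b)^2 = (-15)^2 = 225
|rej|^2 = 21 - 225/26
= (546 - 225)/26
= 321/26
In lowest terms: 321/26


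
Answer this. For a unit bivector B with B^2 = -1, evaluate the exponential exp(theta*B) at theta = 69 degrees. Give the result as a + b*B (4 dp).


For a unit bivector B with B^2 = -1, the exponential series gives
e^(theta*B) = cos(theta) + sin(theta)*B (the GA analogue of Euler's formula).
theta = 69 degrees = 1.204277 rad
cos(69 deg) = 0.3584
sin(69 deg) = 0.9336
exp(theta*B) = 0.3584 + 0.9336*B


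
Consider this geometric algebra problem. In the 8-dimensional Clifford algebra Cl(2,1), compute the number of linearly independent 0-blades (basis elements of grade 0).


Number of grade-k basis blades in Cl(p,q) with n = p + q is C(n, k).
n = 2 + 1 = 3
C(3, 0) = 3! / (0! * 3!)
= 6 / (1 * 6)
= 1


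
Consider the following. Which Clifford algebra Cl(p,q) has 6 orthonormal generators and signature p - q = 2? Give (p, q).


We need p + q = 6 and p - q = 2.
Adding: 2p = 6 + 2 = 8, so p = 4.
Then q = 6 - 4 = 2.
(p, q) = (4, 2)


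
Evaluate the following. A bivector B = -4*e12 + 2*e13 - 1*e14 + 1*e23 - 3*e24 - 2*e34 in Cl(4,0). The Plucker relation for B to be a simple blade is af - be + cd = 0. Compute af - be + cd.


Plucker relation: af - be + cd
a*f = (-4)*(-2) = 8
b*e = 2*(-3) = -6
c*d = (-1)*1 = -1
af - be + cd = 8 - (-6) + (-1)
= 13


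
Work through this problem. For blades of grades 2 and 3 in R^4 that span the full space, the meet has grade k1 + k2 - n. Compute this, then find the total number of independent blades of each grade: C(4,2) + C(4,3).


Meet grade = grade(A) + grade(B) - n
= 2 + 3 - 4 = 1
C(4,2) = 6
C(4,3) = 4
dim_A + dim_B = 6 + 4 = 10


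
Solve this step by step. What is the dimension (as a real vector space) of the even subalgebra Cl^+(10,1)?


Even subalgebra dimension = 2^(n-1)
n = 10 + 1 = 11
2^(11 - 1) = 2^10 = 1024
Verification: sum of C(11,k) for even k = 1 + 55 + 330 + 462 + 165 + 11 = 1024
Result = 1024


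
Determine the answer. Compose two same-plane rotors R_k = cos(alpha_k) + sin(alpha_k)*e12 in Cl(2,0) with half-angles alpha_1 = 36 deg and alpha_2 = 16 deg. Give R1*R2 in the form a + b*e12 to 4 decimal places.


Same-plane rotors commute and their half-angles add:
R1*R2 = cos(a1 + a2) + sin(a1 + a2)*e12.
a1 + a2 = 36 + 16 = 52 deg
cos(52 deg) = 0.6157
sin(52 deg) = 0.7880
R1*R2 = 0.6157 + 0.7880*e12


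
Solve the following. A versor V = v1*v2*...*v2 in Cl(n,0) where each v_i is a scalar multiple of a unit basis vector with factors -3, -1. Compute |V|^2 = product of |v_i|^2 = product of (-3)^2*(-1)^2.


Each vector v_i has |v_i|^2 = s_i^2
Squared scales: (-3)^2 = 9, (-1)^2 = 1
|V|^2 = 9 * 1
= 9


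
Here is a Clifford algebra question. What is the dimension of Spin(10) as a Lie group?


Spin(n) double-covers SO(n); both have Lie algebra so(n) of dimension n(n-1)/2.
n = 10
n(n-1) = 10 * 9 = 90
dim Spin(10) = 90/2 = 45


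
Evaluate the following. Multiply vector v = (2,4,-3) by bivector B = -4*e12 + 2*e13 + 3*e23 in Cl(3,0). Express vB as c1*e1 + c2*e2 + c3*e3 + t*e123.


vB has grade-1 (vector) and grade-3 (trivector) parts: vB = (v _| B) + (v ^ B).
Vector part <vB>_1:
  e1: -v2*b12 - v3*b13 = -(4)*(-4) - (-3)*(2) = 22
  e2: v1*b12 - v3*b23 = (2)*(-4) - (-3)*(3) = 1
  e3: v1*b13 + v2*b23 = (2)*(2) + (4)*(3) = 16
Trivector part <vB>_3:
  e123: v1*b23 - v2*b13 + v3*b12 = (2)*(3) - (4)*(2) + (-3)*(-4) = 10
vB = 22*e1 + 1*e2 + 16*e3 + 10*e123


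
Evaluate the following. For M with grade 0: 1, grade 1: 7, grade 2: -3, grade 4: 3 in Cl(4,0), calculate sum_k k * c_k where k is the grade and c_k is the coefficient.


Grade-weighted sum = sum of grade_k * coefficient_k
0*1 = 0
1*7 = 7
2*(-3) = -6
4*3 = 12
Total = 0 + 7 + (-6) + 12 = 13


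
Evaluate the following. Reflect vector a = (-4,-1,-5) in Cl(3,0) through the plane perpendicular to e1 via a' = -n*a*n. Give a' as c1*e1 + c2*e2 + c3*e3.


Reflection formula: a' = -n*a*n, with n = e1 (unit vector, n^2 = 1).
For reflection through hyperplane perp to e1:
The component along e1 flips sign, others stay.
a = (-4, -1, -5)
a' = (4, -1, -5)
a' = 4*e1 - 1*e2 - 5*e3


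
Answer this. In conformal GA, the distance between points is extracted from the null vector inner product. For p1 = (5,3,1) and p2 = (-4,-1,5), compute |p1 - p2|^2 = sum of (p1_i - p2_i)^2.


p1 - p2 = (9, 4, -4)
|p1 - p2|^2 = 9^2 + 4^2 + (-4)^2
= 81 + 16 + 16
= 113


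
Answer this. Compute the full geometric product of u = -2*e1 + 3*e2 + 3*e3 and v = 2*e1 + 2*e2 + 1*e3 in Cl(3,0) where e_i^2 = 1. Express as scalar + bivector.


In Cl(3,0): e_i^2 = 1, e_ie_j = -e_je_i for i != j.
Scalar part = u . v = (-2)*2 + 3*2 + 3*1
= -4 + 6 + 3 = 5
e12 coeff = (-2)*2 - 3*2 = -4 - 6 = -10
e13 coeff = (-2)*1 - 3*2 = -2 - 6 = -8
e23 coeff = 3*1 - 3*2 = 3 - 6 = -3
uv = 5 - 10*e12 - 8*e13 - 3*e23


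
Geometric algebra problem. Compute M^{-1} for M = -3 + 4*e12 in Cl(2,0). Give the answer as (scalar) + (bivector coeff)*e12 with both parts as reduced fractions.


M = -3 + 4*e12, where e12^2 = -1.
Since M commutes with its reverse ~M = a - b*e12, M * ~M = a^2 - b^2*e12^2 = a^2 + b^2.
So M^{-1} = ~M / (a^2 + b^2) = (a - b*e12)/(a^2 + b^2).
a^2 + b^2 = 9 + 16 = 25
Scalar part = -3/25 = -3/25
Bivector coeff = -4/25 = -4/25
M^{-1} = -3/25 - 4/25*e12


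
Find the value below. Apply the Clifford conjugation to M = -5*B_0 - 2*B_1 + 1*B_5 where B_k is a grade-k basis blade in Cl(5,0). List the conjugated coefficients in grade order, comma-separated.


Clifford conjugate sign for grade k: (-1)^(k(k+1)/2)
Grade 0: (-1)^(0*1/2) = (-1)^0 = 1, coeff -5 -> -5
Grade 1: (-1)^(1*2/2) = (-1)^1 = -1, coeff -2 -> 2
Grade 5: (-1)^(5*6/2) = (-1)^15 = -1, coeff 1 -> -1
Conjugated coefficients: -5, 2, -1


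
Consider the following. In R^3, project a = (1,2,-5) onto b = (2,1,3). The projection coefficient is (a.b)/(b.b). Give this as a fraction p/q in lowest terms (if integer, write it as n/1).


Projection coefficient = (a . b) / (b . b)
a . b = 1*2 + 2*1 + (-5)*3
= 2 + 2 + (-15) = -11
b . b = 2^2 + 1^2 + 3^2
= 4 + 1 + 9 = 14
Coefficient = -11/14
In lowest terms: -11/14


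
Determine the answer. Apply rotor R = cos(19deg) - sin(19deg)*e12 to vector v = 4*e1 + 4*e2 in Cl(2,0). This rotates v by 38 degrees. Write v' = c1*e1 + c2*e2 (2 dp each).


Rotor R = cos(19deg) - sin(19deg)*e12
Rotation angle theta = 2 * 19 = 38 degrees
v' = R*v*~R rotates v by theta.
cos(38deg) = 0.7880, sin(38deg) = 0.6157
v'_1 = 4*cos(38deg) - 4*sin(38deg)
= 4*0.7880 - 4*0.6157
= 0.69
v'_2 = 4*sin(38deg) + 4*cos(38deg)
= 4*0.6157 + 4*0.7880
= 5.61
v' = 0.69*e1 + 5.61*e2


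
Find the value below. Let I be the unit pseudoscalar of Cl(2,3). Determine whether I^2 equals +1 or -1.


The pseudoscalar I = e1...e_n (product of all n generators) of Cl(p,q) satisfies I^2 = (-1)^(q + n(n-1)/2).
p = 2, q = 3, n = p + q = 5
n(n-1)/2 = 5 * 4 / 2 = 10
Exponent = q + n(n-1)/2 = 3 + 10 = 13
I^2 = (-1)^13 = -1


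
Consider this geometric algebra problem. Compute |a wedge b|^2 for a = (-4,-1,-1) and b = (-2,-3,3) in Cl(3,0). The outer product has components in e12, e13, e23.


a wedge b = (a1*b2 - a2*b1)*e12 + (a1*b3 - a3*b1)*e13 + (a2*b3 - a3*b2)*e23
e12 coeff: (-4)*(-3) - (-1)*(-2) = 12 - 2 = 10
e13 coeff: (-4)*3 - (-1)*(-2) = -12 - 2 = -14
e23 coeff: (-1)*3 - (-1)*(-3) = -3 - 3 = -6
|a wedge b|^2 = 10^2 + (-14)^2 + (-6)^2
= 100 + 196 + 36
= 332


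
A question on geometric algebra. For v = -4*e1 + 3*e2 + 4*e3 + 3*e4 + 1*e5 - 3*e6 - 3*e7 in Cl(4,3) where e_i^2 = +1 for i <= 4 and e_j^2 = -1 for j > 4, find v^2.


v^2 = sum of c_i^2 * e_i^2
Positive signature terms (e_i^2 = +1): (-4)^2 + 3^2 + 4^2 + 3^2 = 50
Negative signature terms (e_j^2 = -1): 1^2 + (-3)^2 + (-3)^2 = 19
v^2 = 50 - 19 = 31


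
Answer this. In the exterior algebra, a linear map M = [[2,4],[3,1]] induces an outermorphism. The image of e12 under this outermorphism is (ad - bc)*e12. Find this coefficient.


The outermorphism of a linear map f sends e1^e2 to f(e1)^f(e2).
f(e1) = 2*e1 + 3*e2
f(e2) = 4*e1 + 1*e2
f(e1) ^ f(e2) = (2*e1 + 3*e2) ^ (4*e1 + 1*e2)
= 2*1*e12 + 3*4*e21
= (2 - 12)*e12
= -10*e12
Coefficient = -10


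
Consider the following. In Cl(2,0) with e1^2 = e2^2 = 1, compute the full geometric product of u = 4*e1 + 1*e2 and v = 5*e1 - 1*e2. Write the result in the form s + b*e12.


Expand: (4*e1 + 1*e2)(5*e1 - 1*e2)
= 4*5*e1e1 + 4*(-1)*e1e2 + 1*5*e2e1 + 1*(-1)*e2e2
Using e1^2 = e2^2 = 1, e2e1 = -e1e2:
Scalar part s = 4*5 + 1*(-1) = 20 + (-1) = 19
Bivector part b = 4*(-1) - 1*5 = -4 - 5 = -9
uv = 19 - 9*e12


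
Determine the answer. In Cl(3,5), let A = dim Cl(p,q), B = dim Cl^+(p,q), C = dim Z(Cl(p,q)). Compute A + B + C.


n = 3 + 5 = 8
Total dim = 2^8 = 256
Even subalgebra dim = 2^7 = 128
n is even, so center dim = 1
Sum = 256 + 128 + 1 = 385


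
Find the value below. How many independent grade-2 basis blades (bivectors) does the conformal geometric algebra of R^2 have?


The conformal model of R^2 uses Cl(3,1) with m = 2 + 2 = 4 generators.
Number of grade-2 blades = C(m, 2) = C(4, 2)
= 4*3/2 = 6


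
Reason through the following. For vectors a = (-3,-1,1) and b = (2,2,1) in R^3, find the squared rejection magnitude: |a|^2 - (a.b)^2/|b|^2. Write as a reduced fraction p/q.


|a|^2 = (-3)^2 + (-1)^2 + 1^2 = 11
|b|^2 = 2^2 + 2^2 + 1^2 = 9
a . b = (-3)*2 + (-1)*2 + 1*1 = -7
(a.b)^2 = (-7)^2 = 49
|rej|^2 = 11 - 49/9
= (99 - 49)/9
= 50/9
In lowest terms: 50/9


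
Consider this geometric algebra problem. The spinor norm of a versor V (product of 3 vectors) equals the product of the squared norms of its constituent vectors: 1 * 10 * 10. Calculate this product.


Spinor norm N(V) = |v1|^2 * |v2|^2 * ... * |v3|^2
= 1 * 10 * 10
Running product: 1, 10, 100
N(V) = 100


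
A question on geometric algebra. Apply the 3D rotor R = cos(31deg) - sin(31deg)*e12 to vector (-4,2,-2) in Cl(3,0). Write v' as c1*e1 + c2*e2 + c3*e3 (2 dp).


Rotor R = cos(31deg) - sin(31deg)*e12
Rotation angle theta = 2 * 31 = 62 degrees in the e12 plane (e1 -> e2).
The component perpendicular to the plane (e3) is invariant: v'_3 = v3 = -2.00
cos(62deg) = 0.4695, sin(62deg) = 0.8829
v'_1 = v1*cos(theta) - v2*sin(theta) = -4*0.4695 - 2*0.8829 = -3.64
v'_2 = v1*sin(theta) + v2*cos(theta) = -4*0.8829 + 2*0.4695 = -2.59
v' = -3.64*e1 - 2.59*e2 - 2.00*e3
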